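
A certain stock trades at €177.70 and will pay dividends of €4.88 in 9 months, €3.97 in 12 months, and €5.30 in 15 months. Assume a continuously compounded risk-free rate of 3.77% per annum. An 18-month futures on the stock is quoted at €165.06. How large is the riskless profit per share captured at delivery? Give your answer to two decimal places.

€8.56 per share

PV(dividends) I = 4.88·e^(−0.0377·9/12) + 3.97·e^(−0.0377·12/12) + 5.30·e^(−0.0377·15/12) = 13.6231
Fair futures F* = (S − I)·e^(rT) = (177.70 − 13.6231)·e^0.056550 = 164.0769 × 1.058180 = 173.6229
Market €165.06 < fair 173.6229: forward underpriced → reverse cash-and-carry (short the stock, invest proceeds at r, pay the dividends, go long the forward).
Profit at T = |F_mkt − F*| = |165.06 − 173.6229| = €8.56 per share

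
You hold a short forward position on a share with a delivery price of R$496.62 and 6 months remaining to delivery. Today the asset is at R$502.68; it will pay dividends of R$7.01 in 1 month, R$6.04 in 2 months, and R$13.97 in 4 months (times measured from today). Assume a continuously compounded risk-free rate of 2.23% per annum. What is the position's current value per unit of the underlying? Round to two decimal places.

PV(remaining dividends) I = 7.01·e^(−0.0223·1/12) + 6.04·e^(−0.0223·2/12) + 13.97·e^(−0.0223·4/12) = 26.8811
Current forward F = (S − I)·e^(rT) = (502.68 − 26.8811)·e^(0.0223·6/12) = 475.7989 × 1.011212 = 481.1336
Value (long) = (F − K)·e^(−rT) = (481.1336 − 496.62) × 0.988912 = -15.3147
Short position value = −(long value) = R$15.31

R$15.31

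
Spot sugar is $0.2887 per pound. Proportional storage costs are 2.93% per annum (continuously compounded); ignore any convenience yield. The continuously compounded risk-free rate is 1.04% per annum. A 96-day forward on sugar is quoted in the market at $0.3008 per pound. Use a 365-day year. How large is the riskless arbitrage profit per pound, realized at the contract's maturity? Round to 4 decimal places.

$0.0091 per pound

Fair forward: F* = S·e^(carry·T), with carry = (r + u) = 0.0104 + 0.0293 = 0.0397
F* = 0.2887 · e^(0.0397 × 96/365) = 0.2887 · e^0.010442 = 0.2887 × 1.010497 = $0.2917
Market $0.3008 > fair $0.2917: forward overpriced → cash-and-carry (buy spot, short the forward).
At maturity, profit = |F_mkt − F*| = |0.3008 − 0.2917| = $0.0091 per pound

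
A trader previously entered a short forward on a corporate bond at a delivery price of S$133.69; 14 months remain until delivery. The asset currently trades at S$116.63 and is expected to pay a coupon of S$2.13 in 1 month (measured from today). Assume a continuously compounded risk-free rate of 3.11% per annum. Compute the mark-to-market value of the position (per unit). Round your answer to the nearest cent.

PV(remaining coupons) I = 2.13·e^(−0.0311·1/12) = 2.1245
Current forward F = (S − I)·e^(rT) = (116.63 − 2.1245)·e^(0.0311·14/12) = 114.5055 × 1.036950 = 118.7365
Value (long) = (F − K)·e^(−rT) = (118.7365 − 133.69) × 0.964367 = -14.4207
Short position value = −(long value) = S$14.42

S$14.42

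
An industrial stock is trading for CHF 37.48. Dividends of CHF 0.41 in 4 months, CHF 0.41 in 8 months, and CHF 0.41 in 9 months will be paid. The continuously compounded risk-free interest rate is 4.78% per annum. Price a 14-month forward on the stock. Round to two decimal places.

PV(dividends) I = 0.41·e^(−0.0478·4/12) + 0.41·e^(−0.0478·8/12) + 0.41·e^(−0.0478·9/12)
I = 0.4035 + 0.3971 + 0.3956 = 1.1962
F = (S − I)·e^(rT) = (37.48 − 1.1962) · e^(0.0478·14/12)
= 36.2838 · e^0.055767 = 36.2838 × 1.057351 = CHF 38.36

CHF 38.36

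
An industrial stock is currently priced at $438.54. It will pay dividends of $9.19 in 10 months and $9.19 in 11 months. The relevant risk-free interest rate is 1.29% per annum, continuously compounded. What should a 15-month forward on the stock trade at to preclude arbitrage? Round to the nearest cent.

$427.20

PV(dividends) I = 9.19·e^(−0.0129·10/12) + 9.19·e^(−0.0129·11/12)
I = 9.0917 + 9.0820 = 18.1737
F = (S − I)·e^(rT) = (438.54 − 18.1737) · e^(0.0129·15/12)
= 420.3663 · e^0.016125 = 420.3663 × 1.016256 = $427.20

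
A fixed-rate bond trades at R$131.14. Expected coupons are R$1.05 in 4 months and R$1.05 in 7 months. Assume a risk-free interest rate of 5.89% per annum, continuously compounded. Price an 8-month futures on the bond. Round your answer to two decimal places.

PV(coupons) I = 1.05·e^(−0.0589·4/12) + 1.05·e^(−0.0589·7/12)
I = 1.0296 + 1.0145 = 2.0441
F = (S − I)·e^(rT) = (131.14 − 2.0441) · e^(0.0589·8/12)
= 129.0959 · e^0.039267 = 129.0959 × 1.040048 = R$134.27

R$134.27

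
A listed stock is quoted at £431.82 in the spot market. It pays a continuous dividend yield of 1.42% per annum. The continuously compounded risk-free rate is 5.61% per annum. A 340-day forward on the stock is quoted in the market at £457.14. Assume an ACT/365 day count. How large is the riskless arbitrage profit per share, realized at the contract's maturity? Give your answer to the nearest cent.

Fair forward: F* = S·e^(carry·T), with carry = (r − q) = 0.0561 − 0.0142 = 0.0419
F* = 431.82 · e^(0.0419 × 340/365) = 431.82 · e^0.039030 = 431.82 × 1.039802 = £449.0073
Market £457.14 > fair £449.0073: forward overpriced → cash-and-carry (buy spot, short the forward).
At maturity, profit = |F_mkt − F*| = |457.14 − 449.0073| = £8.13 per share

£8.13 per share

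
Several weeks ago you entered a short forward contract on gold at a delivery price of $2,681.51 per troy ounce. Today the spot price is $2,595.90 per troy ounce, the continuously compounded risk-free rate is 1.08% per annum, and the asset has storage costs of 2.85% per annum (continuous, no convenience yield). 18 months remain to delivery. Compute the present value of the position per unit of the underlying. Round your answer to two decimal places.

-$70.86 per troy ounce

Current fair forward for the remaining 18 months: F = S·e^((r + u)·T), (r + u) = 0.0108 + 0.0285 = 0.0393
F = 2595.90 · e^(0.0393 × 18/12) = 2595.90 × 1.06072220 = 2753.5288
Value of long forward = (F − K)·e^(−rT) = (2753.5288 − 2681.51) · e^(−0.0108·18/12)
= 72.0188 × 0.98393051 = 70.86
Short position value = −(long value) = -$70.86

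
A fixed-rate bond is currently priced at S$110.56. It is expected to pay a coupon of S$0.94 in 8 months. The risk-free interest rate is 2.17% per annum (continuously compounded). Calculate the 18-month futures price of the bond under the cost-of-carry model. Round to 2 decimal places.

PV(coupons) I = 0.94·e^(−0.0217·8/12)
I = 0.9265
F = (S − I)·e^(rT) = (110.56 − 0.9265) · e^(0.0217·18/12)
= 109.6335 · e^0.032550 = 109.6335 × 1.033086 = S$113.26

S$113.26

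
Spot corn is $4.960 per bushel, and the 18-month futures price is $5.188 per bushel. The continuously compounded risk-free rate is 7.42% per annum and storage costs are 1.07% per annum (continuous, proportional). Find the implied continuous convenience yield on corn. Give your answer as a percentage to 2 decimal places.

5.49%

F = S·e^((r+u−y)T) ⇒ (r+u−y) = ln(F/S)/T
ln(5.188/4.960) = 0.044943; /T ⇒ 0.029962
y = r + u − ln(F/S)/T = 0.0742 + 0.0107 − 0.029962 = 0.054938
y = 5.49%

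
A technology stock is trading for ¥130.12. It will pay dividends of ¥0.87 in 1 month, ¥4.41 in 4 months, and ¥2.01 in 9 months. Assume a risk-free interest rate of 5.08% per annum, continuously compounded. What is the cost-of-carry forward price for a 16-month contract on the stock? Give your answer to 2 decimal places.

PV(dividends) I = 0.87·e^(−0.0508·1/12) + 4.41·e^(−0.0508·4/12) + 2.01·e^(−0.0508·9/12)
I = 0.8663 + 4.3360 + 1.9349 = 7.1372
F = (S − I)·e^(rT) = (130.12 − 7.1372) · e^(0.0508·16/12)
= 122.9828 · e^0.067733 = 122.9828 × 1.070080 = ¥131.60

¥131.60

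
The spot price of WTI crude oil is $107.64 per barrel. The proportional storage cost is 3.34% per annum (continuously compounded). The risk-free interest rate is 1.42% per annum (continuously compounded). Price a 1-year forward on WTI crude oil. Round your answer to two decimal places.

Net carry = r + u − y = 0.0142 + 0.0334 − 0.0000 = 0.0476
F = S·e^((r+u−y)T) = 107.64 · e^(0.0476 × 1) = 107.64 · e^0.047600
= 107.64 × 1.048751 = $112.89 per barrel

$112.89 per barrel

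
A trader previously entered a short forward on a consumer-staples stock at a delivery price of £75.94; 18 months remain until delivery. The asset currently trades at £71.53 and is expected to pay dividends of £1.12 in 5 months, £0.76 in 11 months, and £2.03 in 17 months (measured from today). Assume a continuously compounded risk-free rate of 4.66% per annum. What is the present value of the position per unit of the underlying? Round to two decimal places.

£3.01

PV(remaining dividends) I = 1.12·e^(−0.0466·5/12) + 0.76·e^(−0.0466·11/12) + 2.03·e^(−0.0466·17/12) = 3.7270
Current forward F = (S − I)·e^(rT) = (71.53 − 3.7270)·e^(0.0466·18/12) = 67.8030 × 1.072401 = 72.7120
Value (long) = (F − K)·e^(−rT) = (72.7120 − 75.94) × 0.932487 = -3.0101
Short position value = −(long value) = £3.01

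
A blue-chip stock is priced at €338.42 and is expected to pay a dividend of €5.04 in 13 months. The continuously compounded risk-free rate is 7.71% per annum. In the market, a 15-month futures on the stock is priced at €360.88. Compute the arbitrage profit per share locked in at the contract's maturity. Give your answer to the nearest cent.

PV(dividends) I = 5.04·e^(−0.0771·13/12) = 4.6361
Fair futures F* = (S − I)·e^(rT) = (338.42 − 4.6361)·e^0.096375 = 333.7839 × 1.101172 = 367.5535
Market €360.88 < fair 367.5535: forward underpriced → reverse cash-and-carry (short the stock, invest proceeds at r, pay the dividends, go long the forward).
Profit at T = |F_mkt − F*| = |360.88 − 367.5535| = €6.67 per share

€6.67 per share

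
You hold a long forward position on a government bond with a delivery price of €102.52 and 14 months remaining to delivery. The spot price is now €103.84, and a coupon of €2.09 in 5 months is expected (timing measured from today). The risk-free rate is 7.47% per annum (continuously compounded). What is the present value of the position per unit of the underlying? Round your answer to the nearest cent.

€7.85

PV(remaining coupons) I = 2.09·e^(−0.0747·5/12) = 2.0260
Current forward F = (S − I)·e^(rT) = (103.84 − 2.0260)·e^(0.0747·14/12) = 101.8140 × 1.091060 = 111.0852
Value (long) = (F − K)·e^(−rT) = (111.0852 − 102.52) × 0.916540 = 7.8503
Value = €7.85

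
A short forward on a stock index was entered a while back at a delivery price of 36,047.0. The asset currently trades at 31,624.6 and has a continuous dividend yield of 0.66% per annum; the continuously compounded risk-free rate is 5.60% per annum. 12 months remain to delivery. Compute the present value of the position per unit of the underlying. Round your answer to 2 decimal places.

Current fair forward for the remaining 12 months: F = S·e^((r − q)·T), (r − q) = 0.0560 − 0.0066 = 0.0494
F = 31624.6 · e^(0.0494 × 12/12) = 31624.6 × 1.05064052 = 33226.0862
Value of long forward = (F − K)·e^(−rT) = (33226.0862 − 36047.0) · e^(−0.0560·12/12)
= -2820.9138 × 0.94553914 = -2667.28
Short position value = −(long value) = 2667.28

2667.28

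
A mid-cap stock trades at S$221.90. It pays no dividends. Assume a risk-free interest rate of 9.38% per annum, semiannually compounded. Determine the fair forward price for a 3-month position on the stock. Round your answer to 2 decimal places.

F = S · (1+r/2)^(2T)
= 221.90 × 1.023181
F = S$227.04

S$227.04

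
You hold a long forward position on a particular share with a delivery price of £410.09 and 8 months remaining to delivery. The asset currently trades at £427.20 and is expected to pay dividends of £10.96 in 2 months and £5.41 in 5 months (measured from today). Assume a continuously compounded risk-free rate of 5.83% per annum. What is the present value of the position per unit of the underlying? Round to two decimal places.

£16.61

PV(remaining dividends) I = 10.96·e^(−0.0583·2/12) + 5.41·e^(−0.0583·5/12) = 16.1342
Current forward F = (S − I)·e^(rT) = (427.20 − 16.1342)·e^(0.0583·8/12) = 411.0658 × 1.039632 = 427.3572
Value (long) = (F − K)·e^(−rT) = (427.3572 − 410.09) × 0.961879 = 16.6090
Value = £16.61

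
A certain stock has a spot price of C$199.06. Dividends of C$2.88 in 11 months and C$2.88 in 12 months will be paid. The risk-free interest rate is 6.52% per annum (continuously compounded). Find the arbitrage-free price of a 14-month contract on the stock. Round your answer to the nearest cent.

C$208.95

PV(dividends) I = 2.88·e^(−0.0652·11/12) + 2.88·e^(−0.0652·12/12)
I = 2.7129 + 2.6982 = 5.4111
F = (S − I)·e^(rT) = (199.06 − 5.4111) · e^(0.0652·14/12)
= 193.6489 · e^0.076067 = 193.6489 × 1.079035 = C$208.95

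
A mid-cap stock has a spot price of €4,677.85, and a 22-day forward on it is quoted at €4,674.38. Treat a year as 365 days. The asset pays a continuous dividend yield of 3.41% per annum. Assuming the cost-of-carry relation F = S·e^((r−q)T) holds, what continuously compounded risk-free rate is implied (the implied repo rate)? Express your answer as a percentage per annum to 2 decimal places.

2.18%

From F = S·e^((r−q)T): (r − q) = ln(F/S)/T
ln(4674.38/4677.85) = ln(0.999258) = -0.000742
(r − q) = -0.000742 / (22/365) = -0.012310
r = ln(F/S)/T + q = -0.012310 + 0.0341 = 0.021790
r = 2.18%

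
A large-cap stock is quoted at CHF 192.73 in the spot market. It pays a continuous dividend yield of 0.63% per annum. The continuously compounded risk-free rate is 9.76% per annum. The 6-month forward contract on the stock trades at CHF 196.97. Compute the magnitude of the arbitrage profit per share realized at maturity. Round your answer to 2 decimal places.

CHF 4.76 per share

Fair forward: F* = S·e^(carry·T), with carry = (r − q) = 0.0976 − 0.0063 = 0.0913
F* = 192.73 · e^(0.0913 × 6/12) = 192.73 · e^0.045650 = 192.73 × 1.046708 = CHF 201.7320
Market CHF 196.97 < fair CHF 201.7320: forward underpriced → reverse cash-and-carry (short spot, go long the forward).
At maturity, profit = |F_mkt − F*| = |196.97 − 201.7320| = CHF 4.76 per share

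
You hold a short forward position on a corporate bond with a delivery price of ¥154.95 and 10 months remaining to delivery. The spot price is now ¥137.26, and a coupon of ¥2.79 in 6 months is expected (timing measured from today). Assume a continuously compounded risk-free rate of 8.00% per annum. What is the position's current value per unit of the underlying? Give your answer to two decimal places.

PV(remaining coupons) I = 2.79·e^(−0.0800·6/12) = 2.6806
Current forward F = (S − I)·e^(rT) = (137.26 − 2.6806)·e^(0.0800·10/12) = 134.5794 × 1.068939 = 143.8572
Value (long) = (F − K)·e^(−rT) = (143.8572 − 154.95) × 0.935507 = -10.3774
Short position value = −(long value) = ¥10.38

¥10.38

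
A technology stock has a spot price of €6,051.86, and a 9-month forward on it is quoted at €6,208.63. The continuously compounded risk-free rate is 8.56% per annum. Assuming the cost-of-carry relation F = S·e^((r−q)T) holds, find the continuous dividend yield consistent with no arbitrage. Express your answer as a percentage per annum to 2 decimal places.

From F = S·e^((r−q)T): (r − q) = ln(F/S)/T
ln(6208.63/6051.86) = ln(1.025904) = 0.025574
(r − q) = 0.025574 / (9/12) = 0.034099
q = r − ln(F/S)/T = 0.0856 − 0.034099 = 0.051501
q = 5.15%

5.15%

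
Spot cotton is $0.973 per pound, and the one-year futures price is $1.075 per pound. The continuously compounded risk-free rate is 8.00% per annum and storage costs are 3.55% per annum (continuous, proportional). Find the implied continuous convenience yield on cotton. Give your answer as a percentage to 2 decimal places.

F = S·e^((r+u−y)T) ⇒ (r+u−y) = ln(F/S)/T
ln(1.075/0.973) = 0.099692; /T ⇒ 0.099692
y = r + u − ln(F/S)/T = 0.0800 + 0.0355 − 0.099692 = 0.015808
y = 1.58%

1.58%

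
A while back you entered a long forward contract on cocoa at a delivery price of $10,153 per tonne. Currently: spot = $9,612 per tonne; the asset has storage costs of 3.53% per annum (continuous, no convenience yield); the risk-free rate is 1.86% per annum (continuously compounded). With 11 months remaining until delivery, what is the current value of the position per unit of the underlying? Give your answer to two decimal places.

-$53.24 per tonne

Current fair forward for the remaining 11 months: F = S·e^((r + u)·T), (r + u) = 0.0186 + 0.0353 = 0.0539
F = 9612 · e^(0.0539 × 11/12) = 9612 × 1.05064928 = 10098.8409
Value of long forward = (F − K)·e^(−rT) = (10098.8409 − 10153) · e^(−0.0186·11/12)
= -54.1591 × 0.98309453 = -53.24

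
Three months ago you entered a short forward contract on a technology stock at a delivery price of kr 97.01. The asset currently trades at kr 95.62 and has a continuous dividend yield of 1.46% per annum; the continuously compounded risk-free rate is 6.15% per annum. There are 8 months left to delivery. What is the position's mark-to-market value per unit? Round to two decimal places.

-kr 1.58

Current fair forward for the remaining 8 months: F = S·e^((r − q)·T), (r − q) = 0.0615 − 0.0146 = 0.0469
F = 95.62 · e^(0.0469 × 8/12) = 95.62 × 1.031761 = 98.6570
Value of long forward = (F − K)·e^(−rT) = (98.6570 − 97.01) · e^(−0.0615·8/12)
= 1.6470 × 0.959829 = 1.58
Short position value = −(long value) = -kr 1.58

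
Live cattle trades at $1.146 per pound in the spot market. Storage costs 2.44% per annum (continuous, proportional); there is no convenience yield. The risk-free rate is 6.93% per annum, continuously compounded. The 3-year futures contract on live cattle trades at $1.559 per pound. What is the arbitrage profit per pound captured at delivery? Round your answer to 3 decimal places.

$0.041 per pound

Fair futures: F* = S·e^(carry·T), with carry = (r + u) = 0.0693 + 0.0244 = 0.0937
F* = 1.146 · e^(0.0937 × 3) = 1.146 · e^0.281100 = 1.146 × 1.324586 = $1.5180
Market $1.559 > fair $1.5180: forward overpriced → cash-and-carry (buy spot, short the forward).
At maturity, profit = |F_mkt − F*| = |1.559 − 1.5180| = $0.041 per pound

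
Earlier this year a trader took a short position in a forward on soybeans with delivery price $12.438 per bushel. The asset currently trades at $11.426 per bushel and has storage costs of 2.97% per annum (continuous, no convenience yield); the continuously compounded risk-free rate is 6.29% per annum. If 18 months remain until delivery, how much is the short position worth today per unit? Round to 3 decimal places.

-$0.628 per bushel

Current fair forward for the remaining 18 months: F = S·e^((r + u)·T), (r + u) = 0.0629 + 0.0297 = 0.0926
F = 11.426 · e^(0.0926 × 18/12) = 11.426 × 1.149009 = 13.1286
Value of long forward = (F − K)·e^(−rT) = (13.1286 − 12.438) · e^(−0.0629·18/12)
= 0.6906 × 0.909964 = 0.628
Short position value = −(long value) = -$0.628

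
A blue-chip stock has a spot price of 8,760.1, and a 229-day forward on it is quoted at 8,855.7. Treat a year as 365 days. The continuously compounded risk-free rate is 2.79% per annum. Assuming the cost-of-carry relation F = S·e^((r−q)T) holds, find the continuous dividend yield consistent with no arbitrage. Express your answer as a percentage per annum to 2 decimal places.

1.06%

From F = S·e^((r−q)T): (r − q) = ln(F/S)/T
ln(8855.7/8760.1) = ln(1.010913) = 0.010854
(r − q) = 0.010854 / (229/365) = 0.017300
q = r − ln(F/S)/T = 0.0279 − 0.017300 = 0.010600
q = 1.06%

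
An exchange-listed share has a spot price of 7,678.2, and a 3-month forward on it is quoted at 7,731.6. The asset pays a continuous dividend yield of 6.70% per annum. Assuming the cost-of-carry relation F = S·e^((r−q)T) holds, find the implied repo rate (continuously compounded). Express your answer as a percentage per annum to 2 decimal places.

From F = S·e^((r−q)T): (r − q) = ln(F/S)/T
ln(7731.6/7678.2) = ln(1.006955) = 0.006931
(r − q) = 0.006931 / (3/12) = 0.027724
r = ln(F/S)/T + q = 0.027724 + 0.0670 = 0.094724
r = 9.47%

9.47%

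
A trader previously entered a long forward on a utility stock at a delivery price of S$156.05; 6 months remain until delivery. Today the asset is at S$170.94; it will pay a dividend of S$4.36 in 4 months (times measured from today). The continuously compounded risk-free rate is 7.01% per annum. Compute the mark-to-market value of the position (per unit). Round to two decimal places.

PV(remaining dividends) I = 4.36·e^(−0.0701·4/12) = 4.2593
Current forward F = (S − I)·e^(rT) = (170.94 − 4.2593)·e^(0.0701·6/12) = 166.6807 × 1.035671 = 172.6264
Value (long) = (F − K)·e^(−rT) = (172.6264 − 156.05) × 0.965557 = 16.0055
Value = S$16.01

S$16.01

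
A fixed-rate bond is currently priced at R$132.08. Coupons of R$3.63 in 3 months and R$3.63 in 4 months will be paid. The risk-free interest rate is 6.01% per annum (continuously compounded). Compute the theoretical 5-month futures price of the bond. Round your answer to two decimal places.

PV(coupons) I = 3.63·e^(−0.0601·3/12) + 3.63·e^(−0.0601·4/12)
I = 3.5759 + 3.5580 = 7.1339
F = (S − I)·e^(rT) = (132.08 − 7.1339) · e^(0.0601·5/12)
= 124.9461 · e^0.025042 = 124.9461 × 1.025358 = R$128.11

R$128.11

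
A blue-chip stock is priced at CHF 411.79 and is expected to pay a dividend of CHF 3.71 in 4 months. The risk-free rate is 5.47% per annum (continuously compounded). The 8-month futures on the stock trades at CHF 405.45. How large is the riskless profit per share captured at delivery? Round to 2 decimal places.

PV(dividends) I = 3.71·e^(−0.0547·4/12) = 3.6430
Fair futures F* = (S − I)·e^(rT) = (411.79 − 3.6430)·e^0.036467 = 408.1470 × 1.037140 = 423.3056
Market CHF 405.45 < fair 423.3056: forward underpriced → reverse cash-and-carry (short the stock, invest proceeds at r, pay the dividends, go long the forward).
Profit at T = |F_mkt − F*| = |405.45 − 423.3056| = CHF 17.86 per share

CHF 17.86 per share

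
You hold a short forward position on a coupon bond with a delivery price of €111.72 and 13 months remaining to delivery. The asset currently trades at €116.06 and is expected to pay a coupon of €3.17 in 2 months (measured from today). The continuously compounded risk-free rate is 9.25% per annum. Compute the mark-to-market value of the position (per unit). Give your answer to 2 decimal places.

PV(remaining coupons) I = 3.17·e^(−0.0925·2/12) = 3.1215
Current forward F = (S − I)·e^(rT) = (116.06 − 3.1215)·e^(0.0925·13/12) = 112.9385 × 1.105401 = 124.8423
Value (long) = (F − K)·e^(−rT) = (124.8423 − 111.72) × 0.904649 = 11.8711
Short position value = −(long value) = -€11.87

-€11.87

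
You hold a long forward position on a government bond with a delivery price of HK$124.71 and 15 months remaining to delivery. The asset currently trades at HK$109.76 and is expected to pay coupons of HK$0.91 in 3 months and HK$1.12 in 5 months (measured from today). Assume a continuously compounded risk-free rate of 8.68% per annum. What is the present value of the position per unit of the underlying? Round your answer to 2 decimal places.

PV(remaining coupons) I = 0.91·e^(−0.0868·3/12) + 1.12·e^(−0.0868·5/12) = 1.9707
Current forward F = (S − I)·e^(rT) = (109.76 − 1.9707)·e^(0.0868·15/12) = 107.7893 × 1.114605 = 120.1425
Value (long) = (F − K)·e^(−rT) = (120.1425 − 124.71) × 0.897179 = -4.0979
Value = -HK$4.10

-HK$4.10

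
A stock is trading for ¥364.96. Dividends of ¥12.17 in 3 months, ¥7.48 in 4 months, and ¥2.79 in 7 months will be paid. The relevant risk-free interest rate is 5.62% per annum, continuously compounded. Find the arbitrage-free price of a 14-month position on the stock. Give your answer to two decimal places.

PV(dividends) I = 12.17·e^(−0.0562·3/12) + 7.48·e^(−0.0562·4/12) + 2.79·e^(−0.0562·7/12)
I = 12.0002 + 7.3412 + 2.7000 = 22.0414
F = (S − I)·e^(rT) = (364.96 − 22.0414) · e^(0.0562·14/12)
= 342.9186 · e^0.065567 = 342.9186 × 1.067764 = ¥366.16

¥366.16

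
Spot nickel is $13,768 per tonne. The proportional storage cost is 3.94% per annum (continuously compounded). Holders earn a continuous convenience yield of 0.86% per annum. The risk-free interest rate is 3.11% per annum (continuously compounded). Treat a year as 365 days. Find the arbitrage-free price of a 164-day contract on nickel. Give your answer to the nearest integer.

$14,156 per tonne

Net carry = r + u − y = 0.0311 + 0.0394 − 0.0086 = 0.0619
F = S·e^((r+u−y)T) = 13768 · e^(0.0619 × 164/365) = 13768 · e^0.027813
= 13768 × 1.028203 = $14,156 per tonne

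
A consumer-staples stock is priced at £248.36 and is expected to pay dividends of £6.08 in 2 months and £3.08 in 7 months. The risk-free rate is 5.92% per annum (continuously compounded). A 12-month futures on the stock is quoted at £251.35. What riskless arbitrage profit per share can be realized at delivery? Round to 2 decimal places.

PV(dividends) I = 6.08·e^(−0.0592·2/12) + 3.08·e^(−0.0592·7/12) = 8.9958
Fair futures F* = (S − I)·e^(rT) = (248.36 − 8.9958)·e^0.059200 = 239.3642 × 1.060987 = 253.9623
Market £251.35 < fair 253.9623: forward underpriced → reverse cash-and-carry (short the stock, invest proceeds at r, pay the dividends, go long the forward).
Profit at T = |F_mkt − F*| = |251.35 − 253.9623| = £2.61 per share

£2.61 per share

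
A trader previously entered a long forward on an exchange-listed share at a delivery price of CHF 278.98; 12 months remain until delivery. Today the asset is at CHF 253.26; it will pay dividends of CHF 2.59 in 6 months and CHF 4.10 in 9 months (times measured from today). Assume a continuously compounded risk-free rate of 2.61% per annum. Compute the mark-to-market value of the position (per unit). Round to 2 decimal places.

-CHF 25.11

PV(remaining dividends) I = 2.59·e^(−0.0261·6/12) + 4.10·e^(−0.0261·9/12) = 6.5769
Current forward F = (S − I)·e^(rT) = (253.26 − 6.5769)·e^(0.0261·12/12) = 246.6831 × 1.026444 = 253.2064
Value (long) = (F − K)·e^(−rT) = (253.2064 − 278.98) × 0.974238 = -25.1096
Value = -CHF 25.11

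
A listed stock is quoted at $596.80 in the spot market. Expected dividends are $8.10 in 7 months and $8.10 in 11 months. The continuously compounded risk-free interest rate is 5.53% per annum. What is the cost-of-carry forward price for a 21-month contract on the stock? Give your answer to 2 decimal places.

$640.32

PV(dividends) I = 8.10·e^(−0.0553·7/12) + 8.10·e^(−0.0553·11/12)
I = 7.8429 + 7.6996 = 15.5425
F = (S − I)·e^(rT) = (596.80 − 15.5425) · e^(0.0553·21/12)
= 581.2575 · e^0.096775 = 581.2575 × 1.101612 = $640.32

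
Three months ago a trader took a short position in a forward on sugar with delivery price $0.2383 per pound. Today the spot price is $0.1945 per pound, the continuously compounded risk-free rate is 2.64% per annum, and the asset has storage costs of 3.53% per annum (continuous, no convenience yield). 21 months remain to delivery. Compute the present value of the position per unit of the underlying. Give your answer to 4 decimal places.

$0.0206 per pound

Current fair forward for the remaining 21 months: F = S·e^((r + u)·T), (r + u) = 0.0264 + 0.0353 = 0.0617
F = 0.1945 · e^(0.0617 × 21/12) = 0.1945 × 1.114020 = 0.2167
Value of long forward = (F − K)·e^(−rT) = (0.2167 − 0.2383) · e^(−0.0264·21/12)
= -0.0216 × 0.954851 = -0.0206
Short position value = −(long value) = $0.0206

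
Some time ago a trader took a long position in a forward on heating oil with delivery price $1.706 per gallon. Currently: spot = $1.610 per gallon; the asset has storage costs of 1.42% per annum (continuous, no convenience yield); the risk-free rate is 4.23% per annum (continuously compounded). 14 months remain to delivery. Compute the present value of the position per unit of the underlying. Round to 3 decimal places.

$0.013 per gallon

Current fair forward for the remaining 14 months: F = S·e^((r + u)·T), (r + u) = 0.0423 + 0.0142 = 0.0565
F = 1.610 · e^(0.0565 × 14/12) = 1.610 × 1.068138 = 1.7197
Value of long forward = (F − K)·e^(−rT) = (1.7197 − 1.706) · e^(−0.0423·14/12)
= 0.0137 × 0.951848 = 0.013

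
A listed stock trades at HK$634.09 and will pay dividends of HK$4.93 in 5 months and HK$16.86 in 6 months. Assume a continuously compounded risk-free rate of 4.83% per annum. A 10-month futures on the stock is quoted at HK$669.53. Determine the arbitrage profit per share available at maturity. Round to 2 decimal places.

PV(dividends) I = 4.93·e^(−0.0483·5/12) + 16.86·e^(−0.0483·6/12) = 21.2895
Fair futures F* = (S − I)·e^(rT) = (634.09 − 21.2895)·e^0.040250 = 612.8005 × 1.041071 = 637.9688
Market HK$669.53 > fair 637.9688: forward overpriced → cash-and-carry (borrow at r, buy the stock and collect the dividends, short the forward).
Profit at T = |F_mkt − F*| = |669.53 − 637.9688| = HK$31.56 per share

HK$31.56 per share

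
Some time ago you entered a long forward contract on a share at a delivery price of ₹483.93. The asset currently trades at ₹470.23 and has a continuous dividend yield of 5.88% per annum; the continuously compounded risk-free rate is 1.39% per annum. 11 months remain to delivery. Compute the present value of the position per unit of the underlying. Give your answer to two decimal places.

-₹32.25

Current fair forward for the remaining 11 months: F = S·e^((r − q)·T), (r − q) = 0.0139 − 0.0588 = -0.0449
F = 470.23 · e^(-0.0449 × 11/12) = 470.23 × 0.959677 = 451.2689
Value of long forward = (F − K)·e^(−rT) = (451.2689 − 483.93) · e^(−0.0139·11/12)
= -32.6611 × 0.987339 = -32.25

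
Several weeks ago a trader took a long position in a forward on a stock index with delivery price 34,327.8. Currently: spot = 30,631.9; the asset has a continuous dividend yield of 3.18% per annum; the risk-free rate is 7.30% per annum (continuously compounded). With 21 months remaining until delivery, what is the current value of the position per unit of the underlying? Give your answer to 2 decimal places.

-1237.18

Current fair forward for the remaining 21 months: F = S·e^((r − q)·T), (r − q) = 0.0730 − 0.0318 = 0.0412
F = 30631.9 · e^(0.0412 × 21/12) = 30631.9 × 1.07476281 = 32922.0269
Value of long forward = (F − K)·e^(−rT) = (32922.0269 − 34327.8) · e^(−0.0730·21/12)
= -1405.7731 × 0.88007337 = -1237.18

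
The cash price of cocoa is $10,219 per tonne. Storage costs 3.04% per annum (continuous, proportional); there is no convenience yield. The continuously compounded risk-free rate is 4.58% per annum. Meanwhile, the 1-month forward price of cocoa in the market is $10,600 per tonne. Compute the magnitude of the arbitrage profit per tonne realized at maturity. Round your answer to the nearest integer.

$316 per tonne

Fair forward: F* = S·e^(carry·T), with carry = (r + u) = 0.0458 + 0.0304 = 0.0762
F* = 10219 · e^(0.0762 × 1/12) = 10219 · e^0.006350 = 10219 × 1.006370 = $10284.0950
Market $10600 > fair $10284.0950: forward overpriced → cash-and-carry (buy spot, short the forward).
At maturity, profit = |F_mkt − F*| = |10600 − 10284.0950| = $316 per tonne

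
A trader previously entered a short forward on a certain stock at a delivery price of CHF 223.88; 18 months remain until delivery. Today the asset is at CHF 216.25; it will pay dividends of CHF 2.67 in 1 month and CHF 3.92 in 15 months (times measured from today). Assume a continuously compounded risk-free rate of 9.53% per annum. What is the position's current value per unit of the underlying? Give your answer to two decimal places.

PV(remaining dividends) I = 2.67·e^(−0.0953·1/12) + 3.92·e^(−0.0953·15/12) = 6.1287
Current forward F = (S − I)·e^(rT) = (216.25 − 6.1287)·e^(0.0953·18/12) = 210.1213 × 1.153672 = 242.4111
Value (long) = (F − K)·e^(−rT) = (242.4111 − 223.88) × 0.866797 = 16.0627
Short position value = −(long value) = -CHF 16.06

-CHF 16.06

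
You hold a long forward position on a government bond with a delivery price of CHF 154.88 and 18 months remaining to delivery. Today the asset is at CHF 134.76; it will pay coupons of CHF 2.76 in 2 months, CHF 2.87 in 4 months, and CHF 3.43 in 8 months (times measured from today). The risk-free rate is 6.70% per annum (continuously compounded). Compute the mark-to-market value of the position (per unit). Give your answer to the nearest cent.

PV(remaining coupons) I = 2.76·e^(−0.0670·2/12) + 2.87·e^(−0.0670·4/12) + 3.43·e^(−0.0670·8/12) = 8.8161
Current forward F = (S − I)·e^(rT) = (134.76 − 8.8161)·e^(0.0670·18/12) = 125.9439 × 1.105724 = 139.2592
Value (long) = (F − K)·e^(−rT) = (139.2592 − 154.88) × 0.904385 = -14.1272
Value = -CHF 14.13

-CHF 14.13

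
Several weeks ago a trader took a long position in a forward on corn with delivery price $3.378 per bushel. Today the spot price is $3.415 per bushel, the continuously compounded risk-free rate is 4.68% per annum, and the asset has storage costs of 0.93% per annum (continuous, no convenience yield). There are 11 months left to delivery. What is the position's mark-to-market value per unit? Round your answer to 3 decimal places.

Current fair forward for the remaining 11 months: F = S·e^((r + u)·T), (r + u) = 0.0468 + 0.0093 = 0.0561
F = 3.415 · e^(0.0561 × 11/12) = 3.415 × 1.052770 = 3.5952
Value of long forward = (F − K)·e^(−rT) = (3.5952 − 3.378) · e^(−0.0468·11/12)
= 0.2172 × 0.958007 = 0.208

$0.208 per bushel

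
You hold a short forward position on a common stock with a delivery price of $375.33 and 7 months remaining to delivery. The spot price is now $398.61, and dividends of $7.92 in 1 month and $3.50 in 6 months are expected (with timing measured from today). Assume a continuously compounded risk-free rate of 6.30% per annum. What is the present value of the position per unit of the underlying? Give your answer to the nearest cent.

PV(remaining dividends) I = 7.92·e^(−0.0630·1/12) + 3.50·e^(−0.0630·6/12) = 11.2700
Current forward F = (S − I)·e^(rT) = (398.61 − 11.2700)·e^(0.0630·7/12) = 387.3400 × 1.037434 = 401.8397
Value (long) = (F − K)·e^(−rT) = (401.8397 − 375.33) × 0.963917 = 25.5532
Short position value = −(long value) = -$25.55

-$25.55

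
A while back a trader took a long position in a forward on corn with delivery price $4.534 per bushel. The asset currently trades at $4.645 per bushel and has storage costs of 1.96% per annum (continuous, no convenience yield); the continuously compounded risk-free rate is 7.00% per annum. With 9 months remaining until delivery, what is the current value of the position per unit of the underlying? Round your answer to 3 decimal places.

Current fair forward for the remaining 9 months: F = S·e^((r + u)·T), (r + u) = 0.0700 + 0.0196 = 0.0896
F = 4.645 · e^(0.0896 × 9/12) = 4.645 × 1.069509 = 4.9679
Value of long forward = (F − K)·e^(−rT) = (4.9679 − 4.534) · e^(−0.0700·9/12)
= 0.4339 × 0.948854 = 0.412

$0.412 per bushel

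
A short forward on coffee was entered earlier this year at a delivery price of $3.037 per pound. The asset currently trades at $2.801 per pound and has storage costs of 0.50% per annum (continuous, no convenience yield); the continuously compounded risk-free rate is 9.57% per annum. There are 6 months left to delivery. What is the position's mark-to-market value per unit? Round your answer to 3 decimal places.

Current fair forward for the remaining 6 months: F = S·e^((r + u)·T), (r + u) = 0.0957 + 0.0050 = 0.1007
F = 2.801 · e^(0.1007 × 6/12) = 2.801 × 1.051639 = 2.9456
Value of long forward = (F − K)·e^(−rT) = (2.9456 − 3.037) · e^(−0.0957·6/12)
= -0.0914 × 0.953277 = -0.087
Short position value = −(long value) = $0.087

$0.087 per pound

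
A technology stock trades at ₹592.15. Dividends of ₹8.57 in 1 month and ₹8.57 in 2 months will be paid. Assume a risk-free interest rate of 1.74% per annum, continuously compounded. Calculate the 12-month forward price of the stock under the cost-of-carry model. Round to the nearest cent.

₹585.14

PV(dividends) I = 8.57·e^(−0.0174·1/12) + 8.57·e^(−0.0174·2/12)
I = 8.5576 + 8.5452 = 17.1028
F = (S − I)·e^(rT) = (592.15 − 17.1028) · e^(0.0174·12/12)
= 575.0472 · e^0.017400 = 575.0472 × 1.017552 = ₹585.14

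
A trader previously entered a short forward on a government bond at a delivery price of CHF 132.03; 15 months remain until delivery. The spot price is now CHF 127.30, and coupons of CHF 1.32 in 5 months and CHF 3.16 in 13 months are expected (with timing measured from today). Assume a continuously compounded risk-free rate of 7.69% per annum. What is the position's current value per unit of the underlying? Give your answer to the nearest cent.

-CHF 3.18

PV(remaining coupons) I = 1.32·e^(−0.0769·5/12) + 3.16·e^(−0.0769·13/12) = 4.1858
Current forward F = (S − I)·e^(rT) = (127.30 − 4.1858)·e^(0.0769·15/12) = 123.1142 × 1.100897 = 135.5361
Value (long) = (F − K)·e^(−rT) = (135.5361 − 132.03) × 0.908350 = 3.1848
Short position value = −(long value) = -CHF 3.18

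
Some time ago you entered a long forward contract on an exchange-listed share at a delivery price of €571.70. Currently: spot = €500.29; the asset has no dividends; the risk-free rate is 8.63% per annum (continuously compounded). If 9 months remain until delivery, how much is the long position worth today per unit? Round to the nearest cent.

-€35.58

Current fair forward for the remaining 9 months: F = S·e^(r·T), r = 0.0863
F = 500.29 · e^(0.0863 × 9/12) = 500.29 × 1.066866 = 533.7424
Value of long forward = (F − K)·e^(−rT) = (533.7424 − 571.70) · e^(−0.0863·9/12)
= -37.9576 × 0.937325 = -35.58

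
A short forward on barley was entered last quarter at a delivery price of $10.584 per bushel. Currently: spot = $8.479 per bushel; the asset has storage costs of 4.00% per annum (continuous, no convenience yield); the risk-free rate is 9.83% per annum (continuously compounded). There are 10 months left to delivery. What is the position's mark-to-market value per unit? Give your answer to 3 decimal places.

$0.985 per bushel

Current fair forward for the remaining 10 months: F = S·e^((r + u)·T), (r + u) = 0.0983 + 0.0400 = 0.1383
F = 8.479 · e^(0.1383 × 10/12) = 8.479 × 1.122154 = 9.5147
Value of long forward = (F − K)·e^(−rT) = (9.5147 − 10.584) · e^(−0.0983·10/12)
= -1.0693 × 0.921349 = -0.985
Short position value = −(long value) = $0.985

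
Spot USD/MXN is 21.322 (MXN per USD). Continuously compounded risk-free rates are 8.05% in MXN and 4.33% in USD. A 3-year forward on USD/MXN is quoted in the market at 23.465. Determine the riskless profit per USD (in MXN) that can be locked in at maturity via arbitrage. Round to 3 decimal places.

0.374 per USD (in MXN)

Fair forward: F* = S·e^(carry·T), with carry = (r_MXN − r_USD) = 0.0805 − 0.0433 = 0.0372
F* = 21.322 · e^(0.0372 × 3) = 21.322 · e^0.111600 = 21.322 × 1.118066 = 23.8394
Market 23.465 < fair 23.8394: forward underpriced → reverse cash-and-carry (short spot, go long the forward).
At maturity, profit = |F_mkt − F*| = |23.465 − 23.8394| = 0.374 per USD (in MXN)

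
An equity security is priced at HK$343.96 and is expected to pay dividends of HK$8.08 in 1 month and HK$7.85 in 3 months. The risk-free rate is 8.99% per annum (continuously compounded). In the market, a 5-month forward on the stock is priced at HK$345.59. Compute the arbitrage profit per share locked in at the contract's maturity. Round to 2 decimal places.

HK$4.80 per share

PV(dividends) I = 8.08·e^(−0.0899·1/12) + 7.85·e^(−0.0899·3/12) = 15.6952
Fair forward F* = (S − I)·e^(rT) = (343.96 − 15.6952)·e^0.037458 = 328.2648 × 1.038168 = 340.7940
Market HK$345.59 > fair 340.7940: forward overpriced → cash-and-carry (borrow at r, buy the stock and collect the dividends, short the forward).
Profit at T = |F_mkt − F*| = |345.59 − 340.7940| = HK$4.80 per share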